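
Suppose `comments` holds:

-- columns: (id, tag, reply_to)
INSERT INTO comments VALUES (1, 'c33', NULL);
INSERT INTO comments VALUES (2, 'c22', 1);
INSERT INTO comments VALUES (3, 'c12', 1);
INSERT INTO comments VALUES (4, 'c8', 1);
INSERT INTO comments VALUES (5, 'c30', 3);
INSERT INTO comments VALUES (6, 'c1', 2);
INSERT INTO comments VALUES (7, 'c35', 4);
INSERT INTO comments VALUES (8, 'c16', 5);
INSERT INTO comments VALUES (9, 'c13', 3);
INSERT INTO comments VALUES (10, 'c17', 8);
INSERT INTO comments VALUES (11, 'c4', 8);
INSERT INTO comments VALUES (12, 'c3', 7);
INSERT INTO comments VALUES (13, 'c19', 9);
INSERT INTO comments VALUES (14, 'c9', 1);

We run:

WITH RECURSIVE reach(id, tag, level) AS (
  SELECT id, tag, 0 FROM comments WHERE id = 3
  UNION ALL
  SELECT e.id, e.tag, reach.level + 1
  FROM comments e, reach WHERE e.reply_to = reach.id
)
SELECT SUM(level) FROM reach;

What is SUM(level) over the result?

Base: id=3 (c12) at level 0.
Iteration 1: rows with reply_to in {3} -> c30 (id 5, level 1), c13 (id 9, level 1).
Iteration 2: rows with reply_to in {5,9} -> c16 (id 8, level 2), c19 (id 13, level 2).
Iteration 3: rows with reply_to in {8,13} -> c17 (id 10, level 3), c4 (id 11, level 3).
Iteration 4: no rows with reply_to in {10,11}; recursion stops.
SUM(level) = 0 + 1 + 1 + 2 + 2 + 3 + 3 = 12.

12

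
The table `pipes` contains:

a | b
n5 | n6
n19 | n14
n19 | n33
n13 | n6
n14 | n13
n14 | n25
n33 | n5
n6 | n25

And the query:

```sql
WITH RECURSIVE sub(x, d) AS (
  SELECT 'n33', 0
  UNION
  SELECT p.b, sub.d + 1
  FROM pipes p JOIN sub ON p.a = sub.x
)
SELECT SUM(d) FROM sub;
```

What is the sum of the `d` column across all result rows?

Base: (n33, d=0).
Iteration 1: edges from {n33} -> (n5, d=1).
Iteration 2: edges from {n5} -> (n6, d=2).
Iteration 3: edges from {n6} -> (n25, d=3).
Iteration 4: no outgoing edges from {n25}; recursion stops.
SUM(d) = 0 + 1 + 2 + 3 = 6.

6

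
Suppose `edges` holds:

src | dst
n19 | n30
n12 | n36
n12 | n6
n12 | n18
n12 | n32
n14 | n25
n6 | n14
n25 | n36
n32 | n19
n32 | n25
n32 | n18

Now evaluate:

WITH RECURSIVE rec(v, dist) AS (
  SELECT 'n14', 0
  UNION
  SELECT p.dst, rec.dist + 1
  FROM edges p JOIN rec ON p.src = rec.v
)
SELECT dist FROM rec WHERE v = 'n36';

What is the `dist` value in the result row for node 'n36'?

2

Base: (n14, dist=0).
Iteration 1: edges from {n14} -> (n25, dist=1).
Iteration 2: edges from {n25} -> (n36, dist=2).
Iteration 3: no outgoing edges from {n36}; recursion stops.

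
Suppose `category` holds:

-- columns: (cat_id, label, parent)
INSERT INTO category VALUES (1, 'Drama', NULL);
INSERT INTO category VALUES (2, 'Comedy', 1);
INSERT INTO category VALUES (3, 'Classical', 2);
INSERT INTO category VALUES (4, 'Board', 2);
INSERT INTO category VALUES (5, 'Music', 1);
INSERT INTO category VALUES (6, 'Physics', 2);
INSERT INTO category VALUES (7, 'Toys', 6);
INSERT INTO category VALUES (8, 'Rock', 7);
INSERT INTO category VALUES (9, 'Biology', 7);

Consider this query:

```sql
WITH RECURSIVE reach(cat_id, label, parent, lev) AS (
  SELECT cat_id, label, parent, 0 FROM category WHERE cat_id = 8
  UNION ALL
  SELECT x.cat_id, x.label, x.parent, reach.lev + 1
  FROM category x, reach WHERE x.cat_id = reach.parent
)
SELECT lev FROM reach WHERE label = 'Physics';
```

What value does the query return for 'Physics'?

2

Base: cat_id=8 (Rock), parent=7, lev 0.
Iteration 1: join on cat_id=7 -> Toys (id 7, parent=6, lev 1).
Iteration 2: join on cat_id=6 -> Physics (id 6, parent=2, lev 2).
Iteration 3: join on cat_id=2 -> Comedy (id 2, parent=1, lev 3).
Iteration 4: join on cat_id=1 -> Drama (id 1, parent=NULL, lev 4).
Iteration 5: parent is NULL; no match; recursion stops.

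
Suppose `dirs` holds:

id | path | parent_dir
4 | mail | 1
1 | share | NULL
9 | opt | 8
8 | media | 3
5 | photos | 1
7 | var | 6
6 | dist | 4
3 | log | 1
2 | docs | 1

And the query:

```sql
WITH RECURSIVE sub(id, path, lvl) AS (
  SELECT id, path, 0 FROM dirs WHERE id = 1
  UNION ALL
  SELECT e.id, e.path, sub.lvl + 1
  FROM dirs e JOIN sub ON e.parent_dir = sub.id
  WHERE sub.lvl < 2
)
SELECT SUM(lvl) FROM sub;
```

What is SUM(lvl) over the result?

Base: id=1 (share) at lvl 0.
Iteration 1: rows with parent_dir in {1} -> docs (id 2, lvl 1), log (id 3, lvl 1), mail (id 4, lvl 1), photos (id 5, lvl 1).
Iteration 2: rows with parent_dir in {2,3,4,5} -> dist (id 6, lvl 2), media (id 8, lvl 2).
Iteration 3: lvl < 2 fails for all current rows; recursion stops.
SUM(lvl) = 0 + 1 + 1 + 1 + 1 + 2 + 2 = 8.

8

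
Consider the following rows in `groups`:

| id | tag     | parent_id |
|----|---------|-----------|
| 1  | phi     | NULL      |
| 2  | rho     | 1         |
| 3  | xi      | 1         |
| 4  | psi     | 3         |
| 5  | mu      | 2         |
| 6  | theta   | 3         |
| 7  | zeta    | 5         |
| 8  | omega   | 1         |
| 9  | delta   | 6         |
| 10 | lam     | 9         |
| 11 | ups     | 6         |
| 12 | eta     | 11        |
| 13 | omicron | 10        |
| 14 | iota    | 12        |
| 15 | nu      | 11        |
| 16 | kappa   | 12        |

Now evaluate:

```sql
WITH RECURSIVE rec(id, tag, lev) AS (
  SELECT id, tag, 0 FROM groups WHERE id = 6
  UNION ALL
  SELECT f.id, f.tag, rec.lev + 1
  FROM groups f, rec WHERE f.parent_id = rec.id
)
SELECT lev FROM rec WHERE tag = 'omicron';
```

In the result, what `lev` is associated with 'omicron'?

Base: id=6 (theta) at lev 0.
Iteration 1: rows with parent_id in {6} -> delta (id 9, lev 1), ups (id 11, lev 1).
Iteration 2: rows with parent_id in {9,11} -> lam (id 10, lev 2), eta (id 12, lev 2), nu (id 15, lev 2).
Iteration 3: rows with parent_id in {10,12,15} -> omicron (id 13, lev 3), iota (id 14, lev 3), kappa (id 16, lev 3).
Iteration 4: no rows with parent_id in {13,14,16}; recursion stops.

3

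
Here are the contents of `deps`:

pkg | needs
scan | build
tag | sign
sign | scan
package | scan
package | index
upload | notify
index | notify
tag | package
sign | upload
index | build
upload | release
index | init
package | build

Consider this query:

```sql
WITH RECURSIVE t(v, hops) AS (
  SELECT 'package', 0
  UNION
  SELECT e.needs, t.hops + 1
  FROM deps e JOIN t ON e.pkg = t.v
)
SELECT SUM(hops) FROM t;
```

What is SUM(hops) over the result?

9

Base: (package, hops=0).
Iteration 1: edges from {package} -> (build, hops=1), (index, hops=1), (scan, hops=1).
Iteration 2: edges from {build,index,scan} -> (build, hops=2), (init, hops=2), (notify, hops=2). [UNION drops 1 duplicate row(s)]
Iteration 3: no outgoing edges from {build,init,notify}; recursion stops.
SUM(hops) = 0 + 1 + 1 + 1 + 2 + 2 + 2 = 9.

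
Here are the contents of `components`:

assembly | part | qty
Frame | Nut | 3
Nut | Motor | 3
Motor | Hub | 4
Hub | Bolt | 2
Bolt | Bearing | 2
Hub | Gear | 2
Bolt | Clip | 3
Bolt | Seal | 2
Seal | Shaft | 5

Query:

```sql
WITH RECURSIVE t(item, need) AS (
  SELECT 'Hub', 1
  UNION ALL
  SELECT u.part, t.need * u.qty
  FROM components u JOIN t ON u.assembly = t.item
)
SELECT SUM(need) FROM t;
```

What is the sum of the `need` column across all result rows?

Base: (Hub, need=1).
Iteration 1: components of {Hub} -> Bolt = 1*2 = 2, Gear = 1*2 = 2.
Iteration 2: components of {Bolt,Gear} -> Bearing = 2*2 = 4, Clip = 2*3 = 6, Seal = 2*2 = 4.
Iteration 3: components of {Bearing,Clip,Seal} -> Shaft = 4*5 = 20.
Iteration 4: no further components; recursion stops.
SUM(need) = 1 + 2 + 2 + 4 + 6 + 4 + 20 = 39.

39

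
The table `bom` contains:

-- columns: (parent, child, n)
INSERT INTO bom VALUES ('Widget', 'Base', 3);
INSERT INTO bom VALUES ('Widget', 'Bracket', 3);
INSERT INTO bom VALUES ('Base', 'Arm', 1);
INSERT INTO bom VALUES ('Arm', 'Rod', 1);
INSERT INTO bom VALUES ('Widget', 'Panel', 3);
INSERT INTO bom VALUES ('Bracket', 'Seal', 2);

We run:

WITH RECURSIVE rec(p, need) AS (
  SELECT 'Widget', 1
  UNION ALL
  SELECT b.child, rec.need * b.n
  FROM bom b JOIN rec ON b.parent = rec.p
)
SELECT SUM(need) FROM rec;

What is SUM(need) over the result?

22

Base: (Widget, need=1).
Iteration 1: components of {Widget} -> Base = 1*3 = 3, Bracket = 1*3 = 3, Panel = 1*3 = 3.
Iteration 2: components of {Base,Bracket,Panel} -> Arm = 3*1 = 3, Seal = 3*2 = 6.
Iteration 3: components of {Arm,Seal} -> Rod = 3*1 = 3.
Iteration 4: no further components; recursion stops.
SUM(need) = 1 + 3 + 3 + 3 + 3 + 6 + 3 = 22.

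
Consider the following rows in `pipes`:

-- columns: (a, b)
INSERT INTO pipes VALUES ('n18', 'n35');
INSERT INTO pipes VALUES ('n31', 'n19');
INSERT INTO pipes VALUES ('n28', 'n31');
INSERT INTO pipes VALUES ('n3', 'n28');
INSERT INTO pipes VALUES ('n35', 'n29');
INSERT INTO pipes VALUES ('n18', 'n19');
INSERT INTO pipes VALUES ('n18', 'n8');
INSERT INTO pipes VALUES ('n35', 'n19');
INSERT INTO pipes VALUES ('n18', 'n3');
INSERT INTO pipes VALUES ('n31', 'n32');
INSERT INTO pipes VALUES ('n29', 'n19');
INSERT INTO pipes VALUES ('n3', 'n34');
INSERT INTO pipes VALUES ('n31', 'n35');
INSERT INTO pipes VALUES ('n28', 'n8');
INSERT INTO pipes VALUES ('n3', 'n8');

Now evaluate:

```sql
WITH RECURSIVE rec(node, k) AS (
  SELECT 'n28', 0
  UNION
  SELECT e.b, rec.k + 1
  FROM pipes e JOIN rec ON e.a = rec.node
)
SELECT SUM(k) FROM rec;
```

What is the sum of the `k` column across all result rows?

Base: (n28, k=0).
Iteration 1: edges from {n28} -> (n31, k=1), (n8, k=1).
Iteration 2: edges from {n31,n8} -> (n19, k=2), (n32, k=2), (n35, k=2).
Iteration 3: edges from {n19,n32,n35} -> (n19, k=3), (n29, k=3).
Iteration 4: edges from {n19,n29} -> (n19, k=4).
Iteration 5: no outgoing edges from {n19}; recursion stops.
SUM(k) = 0 + 1 + 1 + 2 + 2 + 2 + 3 + 3 + 4 = 18.

18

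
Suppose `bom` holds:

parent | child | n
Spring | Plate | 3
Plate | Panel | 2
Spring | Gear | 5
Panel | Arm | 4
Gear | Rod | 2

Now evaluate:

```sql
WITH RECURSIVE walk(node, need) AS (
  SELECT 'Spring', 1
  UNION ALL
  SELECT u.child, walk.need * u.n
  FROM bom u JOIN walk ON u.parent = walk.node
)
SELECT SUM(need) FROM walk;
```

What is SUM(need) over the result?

49

Base: (Spring, need=1).
Iteration 1: components of {Spring} -> Gear = 1*5 = 5, Plate = 1*3 = 3.
Iteration 2: components of {Gear,Plate} -> Panel = 3*2 = 6, Rod = 5*2 = 10.
Iteration 3: components of {Panel,Rod} -> Arm = 6*4 = 24.
Iteration 4: no further components; recursion stops.
SUM(need) = 1 + 3 + 5 + 6 + 10 + 24 = 49.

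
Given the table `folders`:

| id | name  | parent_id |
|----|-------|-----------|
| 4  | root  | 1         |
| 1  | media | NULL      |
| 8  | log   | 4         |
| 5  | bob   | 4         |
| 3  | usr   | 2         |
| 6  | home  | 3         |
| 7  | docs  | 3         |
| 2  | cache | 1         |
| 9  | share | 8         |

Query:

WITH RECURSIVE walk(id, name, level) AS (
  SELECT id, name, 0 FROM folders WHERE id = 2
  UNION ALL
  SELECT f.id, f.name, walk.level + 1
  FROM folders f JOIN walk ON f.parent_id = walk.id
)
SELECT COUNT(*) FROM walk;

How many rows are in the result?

4

Base: id=2 (cache) at level 0.
Iteration 1: rows with parent_id in {2} -> usr (id 3, level 1).
Iteration 2: rows with parent_id in {3} -> home (id 6, level 2), docs (id 7, level 2).
Iteration 3: no rows with parent_id in {6,7}; recursion stops.
Total rows emitted: 4.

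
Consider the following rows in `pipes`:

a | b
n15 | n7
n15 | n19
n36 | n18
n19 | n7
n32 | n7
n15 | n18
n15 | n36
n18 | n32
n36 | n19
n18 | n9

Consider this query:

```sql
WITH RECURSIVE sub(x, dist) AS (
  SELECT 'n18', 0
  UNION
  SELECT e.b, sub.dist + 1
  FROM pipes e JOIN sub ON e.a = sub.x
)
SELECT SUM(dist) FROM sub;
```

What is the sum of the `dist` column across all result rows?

Base: (n18, dist=0).
Iteration 1: edges from {n18} -> (n32, dist=1), (n9, dist=1).
Iteration 2: edges from {n32,n9} -> (n7, dist=2).
Iteration 3: no outgoing edges from {n7}; recursion stops.
SUM(dist) = 0 + 1 + 1 + 2 = 4.

4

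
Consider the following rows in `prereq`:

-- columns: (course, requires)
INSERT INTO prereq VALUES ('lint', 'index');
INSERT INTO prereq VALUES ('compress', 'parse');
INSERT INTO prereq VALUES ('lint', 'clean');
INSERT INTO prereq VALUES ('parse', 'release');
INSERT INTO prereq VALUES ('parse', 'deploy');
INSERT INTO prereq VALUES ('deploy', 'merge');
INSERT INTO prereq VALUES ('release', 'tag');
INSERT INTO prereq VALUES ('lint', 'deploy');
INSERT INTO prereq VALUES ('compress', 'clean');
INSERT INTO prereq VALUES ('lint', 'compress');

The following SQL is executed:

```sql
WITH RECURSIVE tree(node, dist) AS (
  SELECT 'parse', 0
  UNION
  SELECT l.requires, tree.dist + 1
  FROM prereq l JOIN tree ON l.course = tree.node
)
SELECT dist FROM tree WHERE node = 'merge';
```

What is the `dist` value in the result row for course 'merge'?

2

Base: (parse, dist=0).
Iteration 1: edges from {parse} -> (deploy, dist=1), (release, dist=1).
Iteration 2: edges from {deploy,release} -> (merge, dist=2), (tag, dist=2).
Iteration 3: no outgoing edges from {merge,tag}; recursion stops.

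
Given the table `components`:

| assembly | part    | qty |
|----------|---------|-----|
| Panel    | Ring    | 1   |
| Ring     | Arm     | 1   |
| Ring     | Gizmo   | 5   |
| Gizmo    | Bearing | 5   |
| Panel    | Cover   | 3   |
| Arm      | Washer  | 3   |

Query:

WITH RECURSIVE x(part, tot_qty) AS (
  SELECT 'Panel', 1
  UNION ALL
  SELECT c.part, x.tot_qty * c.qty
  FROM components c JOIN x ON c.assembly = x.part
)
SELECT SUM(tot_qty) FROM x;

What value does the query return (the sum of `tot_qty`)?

Base: (Panel, tot_qty=1).
Iteration 1: components of {Panel} -> Cover = 1*3 = 3, Ring = 1*1 = 1.
Iteration 2: components of {Cover,Ring} -> Arm = 1*1 = 1, Gizmo = 1*5 = 5.
Iteration 3: components of {Arm,Gizmo} -> Bearing = 5*5 = 25, Washer = 1*3 = 3.
Iteration 4: no further components; recursion stops.
SUM(tot_qty) = 1 + 1 + 3 + 1 + 5 + 3 + 25 = 39.

39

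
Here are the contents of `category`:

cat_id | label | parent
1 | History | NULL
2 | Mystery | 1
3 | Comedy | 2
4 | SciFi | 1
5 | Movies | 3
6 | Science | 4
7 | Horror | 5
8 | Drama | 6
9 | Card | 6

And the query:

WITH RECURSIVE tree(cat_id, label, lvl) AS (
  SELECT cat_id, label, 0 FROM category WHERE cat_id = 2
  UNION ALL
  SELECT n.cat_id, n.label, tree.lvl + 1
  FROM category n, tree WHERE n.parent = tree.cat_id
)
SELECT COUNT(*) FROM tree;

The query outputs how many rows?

Base: cat_id=2 (Mystery) at lvl 0.
Iteration 1: rows with parent in {2} -> Comedy (id 3, lvl 1).
Iteration 2: rows with parent in {3} -> Movies (id 5, lvl 2).
Iteration 3: rows with parent in {5} -> Horror (id 7, lvl 3).
Iteration 4: no rows with parent in {7}; recursion stops.
Total rows emitted: 4.

4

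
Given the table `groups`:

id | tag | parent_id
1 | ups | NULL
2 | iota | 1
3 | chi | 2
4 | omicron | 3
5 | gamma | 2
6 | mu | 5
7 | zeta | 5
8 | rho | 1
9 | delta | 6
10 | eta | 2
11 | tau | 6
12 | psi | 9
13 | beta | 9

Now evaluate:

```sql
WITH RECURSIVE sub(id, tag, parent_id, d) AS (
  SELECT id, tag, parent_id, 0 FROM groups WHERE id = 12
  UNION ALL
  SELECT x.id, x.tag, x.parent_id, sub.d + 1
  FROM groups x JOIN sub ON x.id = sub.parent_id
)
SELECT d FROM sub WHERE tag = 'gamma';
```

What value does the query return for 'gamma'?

3

Base: id=12 (psi), parent_id=9, d 0.
Iteration 1: join on id=9 -> delta (id 9, parent_id=6, d 1).
Iteration 2: join on id=6 -> mu (id 6, parent_id=5, d 2).
Iteration 3: join on id=5 -> gamma (id 5, parent_id=2, d 3).
Iteration 4: join on id=2 -> iota (id 2, parent_id=1, d 4).
Iteration 5: join on id=1 -> ups (id 1, parent_id=NULL, d 5).
Iteration 6: parent_id is NULL; no match; recursion stops.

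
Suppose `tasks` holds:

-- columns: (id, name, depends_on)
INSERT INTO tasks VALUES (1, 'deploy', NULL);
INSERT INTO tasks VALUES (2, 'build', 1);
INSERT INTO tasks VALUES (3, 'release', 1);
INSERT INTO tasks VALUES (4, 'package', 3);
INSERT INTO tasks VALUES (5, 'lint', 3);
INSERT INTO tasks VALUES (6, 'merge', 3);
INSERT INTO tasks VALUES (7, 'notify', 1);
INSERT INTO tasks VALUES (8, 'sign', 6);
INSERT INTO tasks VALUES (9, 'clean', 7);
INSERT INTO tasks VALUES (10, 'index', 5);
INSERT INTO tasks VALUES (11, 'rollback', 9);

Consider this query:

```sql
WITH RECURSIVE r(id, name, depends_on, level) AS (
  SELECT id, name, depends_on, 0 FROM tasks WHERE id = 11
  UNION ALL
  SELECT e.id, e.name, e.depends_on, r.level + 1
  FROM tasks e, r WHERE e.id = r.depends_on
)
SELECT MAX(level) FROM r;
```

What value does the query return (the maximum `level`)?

Base: id=11 (rollback), depends_on=9, level 0.
Iteration 1: join on id=9 -> clean (id 9, depends_on=7, level 1).
Iteration 2: join on id=7 -> notify (id 7, depends_on=1, level 2).
Iteration 3: join on id=1 -> deploy (id 1, depends_on=NULL, level 3).
Iteration 4: depends_on is NULL; no match; recursion stops.
level values: 0, 1, 2, 3; the maximum is 3.

3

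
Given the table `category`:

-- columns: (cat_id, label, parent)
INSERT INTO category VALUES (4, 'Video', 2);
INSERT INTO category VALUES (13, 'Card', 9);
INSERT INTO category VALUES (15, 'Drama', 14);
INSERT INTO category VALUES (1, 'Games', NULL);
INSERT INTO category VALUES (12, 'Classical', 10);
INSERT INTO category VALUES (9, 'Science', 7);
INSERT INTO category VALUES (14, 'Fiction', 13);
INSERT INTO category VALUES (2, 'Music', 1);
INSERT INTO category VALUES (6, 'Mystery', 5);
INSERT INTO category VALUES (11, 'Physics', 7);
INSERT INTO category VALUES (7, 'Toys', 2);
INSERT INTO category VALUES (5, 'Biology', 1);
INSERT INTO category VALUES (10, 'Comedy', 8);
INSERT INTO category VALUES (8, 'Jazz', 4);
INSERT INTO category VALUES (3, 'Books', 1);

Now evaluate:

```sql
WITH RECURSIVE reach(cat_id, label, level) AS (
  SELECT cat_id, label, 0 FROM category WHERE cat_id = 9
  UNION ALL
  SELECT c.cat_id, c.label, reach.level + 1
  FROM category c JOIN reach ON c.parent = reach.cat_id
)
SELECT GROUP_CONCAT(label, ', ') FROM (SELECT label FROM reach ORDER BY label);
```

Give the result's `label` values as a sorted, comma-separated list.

Card, Drama, Fiction, Science

Base: cat_id=9 (Science) at level 0.
Iteration 1: rows with parent in {9} -> Card (id 13, level 1).
Iteration 2: rows with parent in {13} -> Fiction (id 14, level 2).
Iteration 3: rows with parent in {14} -> Drama (id 15, level 3).
Iteration 4: no rows with parent in {15}; recursion stops.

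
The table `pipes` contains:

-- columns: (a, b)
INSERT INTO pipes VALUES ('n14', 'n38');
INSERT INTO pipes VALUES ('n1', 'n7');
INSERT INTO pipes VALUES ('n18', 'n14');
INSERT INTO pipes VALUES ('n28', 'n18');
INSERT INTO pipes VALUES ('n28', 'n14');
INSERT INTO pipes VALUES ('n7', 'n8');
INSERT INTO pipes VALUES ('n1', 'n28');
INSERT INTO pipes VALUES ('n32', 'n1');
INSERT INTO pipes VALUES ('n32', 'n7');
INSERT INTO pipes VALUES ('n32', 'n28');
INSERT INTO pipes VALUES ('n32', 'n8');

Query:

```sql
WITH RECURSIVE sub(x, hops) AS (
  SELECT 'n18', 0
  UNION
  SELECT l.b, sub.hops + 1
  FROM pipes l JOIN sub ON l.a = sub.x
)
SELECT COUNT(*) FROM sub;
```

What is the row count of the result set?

3

Base: (n18, hops=0).
Iteration 1: edges from {n18} -> (n14, hops=1).
Iteration 2: edges from {n14} -> (n38, hops=2).
Iteration 3: no outgoing edges from {n38}; recursion stops.
Total rows emitted: 3.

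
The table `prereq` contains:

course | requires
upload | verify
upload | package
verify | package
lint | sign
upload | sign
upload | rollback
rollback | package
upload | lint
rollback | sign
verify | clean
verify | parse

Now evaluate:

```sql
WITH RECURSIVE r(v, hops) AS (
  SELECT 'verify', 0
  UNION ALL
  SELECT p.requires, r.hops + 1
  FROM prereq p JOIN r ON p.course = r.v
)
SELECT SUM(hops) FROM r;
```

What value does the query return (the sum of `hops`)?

3

Base: (verify, hops=0).
Iteration 1: edges from {verify} -> (clean, hops=1), (package, hops=1), (parse, hops=1).
Iteration 2: no outgoing edges from {clean,package,parse}; recursion stops.
SUM(hops) = 0 + 1 + 1 + 1 = 3.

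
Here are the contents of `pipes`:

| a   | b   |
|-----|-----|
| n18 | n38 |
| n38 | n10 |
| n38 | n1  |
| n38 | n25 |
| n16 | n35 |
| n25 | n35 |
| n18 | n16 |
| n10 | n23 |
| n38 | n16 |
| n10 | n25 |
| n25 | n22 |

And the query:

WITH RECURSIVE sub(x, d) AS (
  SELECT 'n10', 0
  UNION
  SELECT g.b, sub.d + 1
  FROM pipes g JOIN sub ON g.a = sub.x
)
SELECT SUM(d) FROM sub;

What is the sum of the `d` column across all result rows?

Base: (n10, d=0).
Iteration 1: edges from {n10} -> (n23, d=1), (n25, d=1).
Iteration 2: edges from {n23,n25} -> (n22, d=2), (n35, d=2).
Iteration 3: no outgoing edges from {n22,n35}; recursion stops.
SUM(d) = 0 + 1 + 1 + 2 + 2 = 6.

6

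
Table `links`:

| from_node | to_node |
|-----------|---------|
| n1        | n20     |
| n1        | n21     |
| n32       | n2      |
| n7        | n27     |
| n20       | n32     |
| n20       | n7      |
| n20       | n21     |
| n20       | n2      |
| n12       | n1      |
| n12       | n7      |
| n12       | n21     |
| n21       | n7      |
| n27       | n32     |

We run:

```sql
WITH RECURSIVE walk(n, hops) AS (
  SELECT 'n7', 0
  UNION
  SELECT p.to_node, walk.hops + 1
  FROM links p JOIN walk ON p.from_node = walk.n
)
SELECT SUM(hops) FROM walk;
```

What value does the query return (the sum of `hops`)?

Base: (n7, hops=0).
Iteration 1: edges from {n7} -> (n27, hops=1).
Iteration 2: edges from {n27} -> (n32, hops=2).
Iteration 3: edges from {n32} -> (n2, hops=3).
Iteration 4: no outgoing edges from {n2}; recursion stops.
SUM(hops) = 0 + 1 + 2 + 3 = 6.

6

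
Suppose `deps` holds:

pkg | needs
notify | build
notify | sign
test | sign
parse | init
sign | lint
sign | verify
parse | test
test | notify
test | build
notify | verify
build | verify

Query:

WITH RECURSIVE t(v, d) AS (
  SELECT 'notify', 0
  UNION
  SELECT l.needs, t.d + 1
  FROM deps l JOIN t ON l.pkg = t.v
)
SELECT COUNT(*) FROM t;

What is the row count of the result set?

6

Base: (notify, d=0).
Iteration 1: edges from {notify} -> (build, d=1), (sign, d=1), (verify, d=1).
Iteration 2: edges from {build,sign,verify} -> (lint, d=2), (verify, d=2). [UNION drops 1 duplicate row(s)]
Iteration 3: no outgoing edges from {lint,verify}; recursion stops.
Total rows emitted: 6.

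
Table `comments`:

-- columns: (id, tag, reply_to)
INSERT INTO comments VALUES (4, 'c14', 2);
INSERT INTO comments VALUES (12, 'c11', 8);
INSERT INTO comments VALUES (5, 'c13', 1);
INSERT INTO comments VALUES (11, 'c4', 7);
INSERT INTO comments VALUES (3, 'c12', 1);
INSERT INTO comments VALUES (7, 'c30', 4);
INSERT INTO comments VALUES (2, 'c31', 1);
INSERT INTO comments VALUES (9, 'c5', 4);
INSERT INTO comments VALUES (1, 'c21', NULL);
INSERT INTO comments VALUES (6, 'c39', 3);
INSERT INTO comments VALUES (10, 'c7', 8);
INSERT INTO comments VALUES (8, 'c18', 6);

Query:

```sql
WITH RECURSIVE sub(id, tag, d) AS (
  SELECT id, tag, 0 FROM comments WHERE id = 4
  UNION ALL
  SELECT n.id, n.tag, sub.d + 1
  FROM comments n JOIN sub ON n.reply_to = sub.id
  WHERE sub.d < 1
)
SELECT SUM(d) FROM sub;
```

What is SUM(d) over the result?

Base: id=4 (c14) at d 0.
Iteration 1: rows with reply_to in {4} -> c30 (id 7, d 1), c5 (id 9, d 1).
Iteration 2: d < 1 fails for all current rows; recursion stops.
SUM(d) = 0 + 1 + 1 = 2.

2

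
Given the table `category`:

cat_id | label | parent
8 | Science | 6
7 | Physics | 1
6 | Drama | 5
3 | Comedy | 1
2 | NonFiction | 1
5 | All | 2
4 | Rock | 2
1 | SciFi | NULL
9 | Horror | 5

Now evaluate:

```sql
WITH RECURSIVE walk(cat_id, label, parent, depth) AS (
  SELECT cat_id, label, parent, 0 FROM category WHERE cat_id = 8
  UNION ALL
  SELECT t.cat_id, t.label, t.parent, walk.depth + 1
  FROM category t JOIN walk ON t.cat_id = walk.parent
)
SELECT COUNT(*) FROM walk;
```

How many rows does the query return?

5

Base: cat_id=8 (Science), parent=6, depth 0.
Iteration 1: join on cat_id=6 -> Drama (id 6, parent=5, depth 1).
Iteration 2: join on cat_id=5 -> All (id 5, parent=2, depth 2).
Iteration 3: join on cat_id=2 -> NonFiction (id 2, parent=1, depth 3).
Iteration 4: join on cat_id=1 -> SciFi (id 1, parent=NULL, depth 4).
Iteration 5: parent is NULL; no match; recursion stops.
Total rows emitted: 5.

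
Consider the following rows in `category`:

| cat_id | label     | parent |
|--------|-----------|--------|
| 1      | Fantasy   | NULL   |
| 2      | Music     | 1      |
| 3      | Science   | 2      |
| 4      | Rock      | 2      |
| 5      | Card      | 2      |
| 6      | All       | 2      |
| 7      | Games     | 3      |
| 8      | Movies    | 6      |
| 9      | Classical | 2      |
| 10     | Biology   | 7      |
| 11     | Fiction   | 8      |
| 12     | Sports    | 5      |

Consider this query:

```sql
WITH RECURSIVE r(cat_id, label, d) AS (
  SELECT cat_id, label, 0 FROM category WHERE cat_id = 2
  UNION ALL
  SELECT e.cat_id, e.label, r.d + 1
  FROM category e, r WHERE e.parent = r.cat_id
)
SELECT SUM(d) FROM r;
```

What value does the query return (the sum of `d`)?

17

Base: cat_id=2 (Music) at d 0.
Iteration 1: rows with parent in {2} -> Science (id 3, d 1), Rock (id 4, d 1), Card (id 5, d 1), All (id 6, d 1), Classical (id 9, d 1).
Iteration 2: rows with parent in {3,4,5,6,9} -> Games (id 7, d 2), Movies (id 8, d 2), Sports (id 12, d 2).
Iteration 3: rows with parent in {7,8,12} -> Biology (id 10, d 3), Fiction (id 11, d 3).
Iteration 4: no rows with parent in {10,11}; recursion stops.
SUM(d) = 0 + 1 + 1 + 1 + 1 + 1 + 2 + 2 + 2 + 3 + 3 = 17.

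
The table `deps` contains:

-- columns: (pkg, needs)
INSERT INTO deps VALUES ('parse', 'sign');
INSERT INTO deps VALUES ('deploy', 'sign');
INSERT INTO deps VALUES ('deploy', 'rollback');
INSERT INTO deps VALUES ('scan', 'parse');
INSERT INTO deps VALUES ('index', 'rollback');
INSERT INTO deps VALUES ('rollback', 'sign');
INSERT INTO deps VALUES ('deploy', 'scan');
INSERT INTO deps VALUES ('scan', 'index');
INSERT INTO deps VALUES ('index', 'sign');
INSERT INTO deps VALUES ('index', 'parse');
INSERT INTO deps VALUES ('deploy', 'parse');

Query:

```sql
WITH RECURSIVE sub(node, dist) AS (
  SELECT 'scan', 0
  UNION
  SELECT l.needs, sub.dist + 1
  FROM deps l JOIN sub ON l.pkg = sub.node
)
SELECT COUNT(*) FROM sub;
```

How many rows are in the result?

Base: (scan, dist=0).
Iteration 1: edges from {scan} -> (index, dist=1), (parse, dist=1).
Iteration 2: edges from {index,parse} -> (parse, dist=2), (rollback, dist=2), (sign, dist=2). [UNION drops 1 duplicate row(s)]
Iteration 3: edges from {parse,rollback,sign} -> (sign, dist=3). [UNION drops 1 duplicate row(s)]
Iteration 4: no outgoing edges from {sign}; recursion stops.
Total rows emitted: 7.

7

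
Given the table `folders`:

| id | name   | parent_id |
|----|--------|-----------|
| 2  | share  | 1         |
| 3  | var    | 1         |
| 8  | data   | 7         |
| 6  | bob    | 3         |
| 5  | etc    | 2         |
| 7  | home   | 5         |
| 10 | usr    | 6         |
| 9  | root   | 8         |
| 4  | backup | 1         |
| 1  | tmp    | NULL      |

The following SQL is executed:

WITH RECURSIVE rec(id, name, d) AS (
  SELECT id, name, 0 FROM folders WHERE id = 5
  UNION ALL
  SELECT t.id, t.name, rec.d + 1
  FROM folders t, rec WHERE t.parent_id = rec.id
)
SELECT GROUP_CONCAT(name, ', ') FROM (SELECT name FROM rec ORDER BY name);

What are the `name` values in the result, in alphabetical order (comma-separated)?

Base: id=5 (etc) at d 0.
Iteration 1: rows with parent_id in {5} -> home (id 7, d 1).
Iteration 2: rows with parent_id in {7} -> data (id 8, d 2).
Iteration 3: rows with parent_id in {8} -> root (id 9, d 3).
Iteration 4: no rows with parent_id in {9}; recursion stops.

data, etc, home, root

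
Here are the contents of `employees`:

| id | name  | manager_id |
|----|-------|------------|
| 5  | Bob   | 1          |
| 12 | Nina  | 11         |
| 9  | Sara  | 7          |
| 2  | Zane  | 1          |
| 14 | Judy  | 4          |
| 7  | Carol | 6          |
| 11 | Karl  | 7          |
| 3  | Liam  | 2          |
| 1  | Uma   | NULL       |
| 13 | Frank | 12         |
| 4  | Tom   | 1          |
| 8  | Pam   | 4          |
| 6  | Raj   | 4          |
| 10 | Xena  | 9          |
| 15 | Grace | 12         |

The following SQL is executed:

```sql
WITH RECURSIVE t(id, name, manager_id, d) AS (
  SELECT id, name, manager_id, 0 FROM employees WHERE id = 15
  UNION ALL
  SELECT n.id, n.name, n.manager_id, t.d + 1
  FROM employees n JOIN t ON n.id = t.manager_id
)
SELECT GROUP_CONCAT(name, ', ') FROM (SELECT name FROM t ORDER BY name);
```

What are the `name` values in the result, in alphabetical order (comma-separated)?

Base: id=15 (Grace), manager_id=12, d 0.
Iteration 1: join on id=12 -> Nina (id 12, manager_id=11, d 1).
Iteration 2: join on id=11 -> Karl (id 11, manager_id=7, d 2).
Iteration 3: join on id=7 -> Carol (id 7, manager_id=6, d 3).
Iteration 4: join on id=6 -> Raj (id 6, manager_id=4, d 4).
Iteration 5: join on id=4 -> Tom (id 4, manager_id=1, d 5).
Iteration 6: join on id=1 -> Uma (id 1, manager_id=NULL, d 6).
Iteration 7: manager_id is NULL; no match; recursion stops.

Carol, Grace, Karl, Nina, Raj, Tom, Uma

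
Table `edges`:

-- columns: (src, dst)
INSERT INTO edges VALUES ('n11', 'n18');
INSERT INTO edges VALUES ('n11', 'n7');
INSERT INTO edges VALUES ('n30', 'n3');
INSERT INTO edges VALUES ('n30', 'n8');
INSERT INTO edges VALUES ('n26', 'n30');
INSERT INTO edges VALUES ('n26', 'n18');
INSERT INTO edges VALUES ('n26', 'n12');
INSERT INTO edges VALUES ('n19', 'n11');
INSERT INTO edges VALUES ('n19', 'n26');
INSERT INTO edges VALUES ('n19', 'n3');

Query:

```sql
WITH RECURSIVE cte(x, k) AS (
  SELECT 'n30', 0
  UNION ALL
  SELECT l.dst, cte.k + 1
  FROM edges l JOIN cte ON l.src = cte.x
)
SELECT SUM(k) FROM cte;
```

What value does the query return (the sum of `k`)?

Base: (n30, k=0).
Iteration 1: edges from {n30} -> (n3, k=1), (n8, k=1).
Iteration 2: no outgoing edges from {n3,n8}; recursion stops.
SUM(k) = 0 + 1 + 1 = 2.

2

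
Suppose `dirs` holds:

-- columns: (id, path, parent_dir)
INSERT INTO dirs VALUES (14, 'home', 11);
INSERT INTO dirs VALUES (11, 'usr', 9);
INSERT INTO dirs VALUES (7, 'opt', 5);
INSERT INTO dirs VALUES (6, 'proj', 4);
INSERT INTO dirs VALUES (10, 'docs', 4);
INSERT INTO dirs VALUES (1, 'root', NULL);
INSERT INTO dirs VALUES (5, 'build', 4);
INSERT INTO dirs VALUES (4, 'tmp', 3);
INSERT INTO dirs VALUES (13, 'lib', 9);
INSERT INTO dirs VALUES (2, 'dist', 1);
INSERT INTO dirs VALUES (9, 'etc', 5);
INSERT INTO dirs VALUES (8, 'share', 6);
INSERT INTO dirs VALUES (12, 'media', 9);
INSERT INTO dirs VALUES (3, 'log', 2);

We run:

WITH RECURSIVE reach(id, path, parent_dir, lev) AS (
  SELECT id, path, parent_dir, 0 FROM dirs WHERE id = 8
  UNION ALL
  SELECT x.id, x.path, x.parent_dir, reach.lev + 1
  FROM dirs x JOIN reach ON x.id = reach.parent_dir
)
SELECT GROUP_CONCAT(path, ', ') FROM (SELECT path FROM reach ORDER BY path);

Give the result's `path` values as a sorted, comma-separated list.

dist, log, proj, root, share, tmp

Base: id=8 (share), parent_dir=6, lev 0.
Iteration 1: join on id=6 -> proj (id 6, parent_dir=4, lev 1).
Iteration 2: join on id=4 -> tmp (id 4, parent_dir=3, lev 2).
Iteration 3: join on id=3 -> log (id 3, parent_dir=2, lev 3).
Iteration 4: join on id=2 -> dist (id 2, parent_dir=1, lev 4).
Iteration 5: join on id=1 -> root (id 1, parent_dir=NULL, lev 5).
Iteration 6: parent_dir is NULL; no match; recursion stops.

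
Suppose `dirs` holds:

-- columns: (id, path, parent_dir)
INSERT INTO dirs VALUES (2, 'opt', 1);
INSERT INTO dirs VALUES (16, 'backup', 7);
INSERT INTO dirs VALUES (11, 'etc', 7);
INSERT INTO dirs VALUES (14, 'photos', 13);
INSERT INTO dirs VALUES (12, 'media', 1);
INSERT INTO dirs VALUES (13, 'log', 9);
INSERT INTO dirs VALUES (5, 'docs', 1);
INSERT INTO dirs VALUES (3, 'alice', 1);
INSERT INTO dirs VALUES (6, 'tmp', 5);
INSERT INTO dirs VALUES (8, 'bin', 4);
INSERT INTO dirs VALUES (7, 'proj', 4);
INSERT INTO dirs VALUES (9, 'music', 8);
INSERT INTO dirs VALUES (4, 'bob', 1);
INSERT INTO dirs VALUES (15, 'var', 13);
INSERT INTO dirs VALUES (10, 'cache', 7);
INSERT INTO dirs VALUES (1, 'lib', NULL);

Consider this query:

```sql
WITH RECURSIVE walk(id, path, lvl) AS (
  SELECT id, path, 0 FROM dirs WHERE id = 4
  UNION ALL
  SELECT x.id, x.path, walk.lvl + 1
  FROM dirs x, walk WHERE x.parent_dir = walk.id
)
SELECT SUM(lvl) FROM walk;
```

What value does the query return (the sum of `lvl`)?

21

Base: id=4 (bob) at lvl 0.
Iteration 1: rows with parent_dir in {4} -> proj (id 7, lvl 1), bin (id 8, lvl 1).
Iteration 2: rows with parent_dir in {7,8} -> music (id 9, lvl 2), cache (id 10, lvl 2), etc (id 11, lvl 2), backup (id 16, lvl 2).
Iteration 3: rows with parent_dir in {9,10,11,16} -> log (id 13, lvl 3).
Iteration 4: rows with parent_dir in {13} -> photos (id 14, lvl 4), var (id 15, lvl 4).
Iteration 5: no rows with parent_dir in {14,15}; recursion stops.
SUM(lvl) = 0 + 1 + 1 + 2 + 2 + 2 + 2 + 3 + 4 + 4 = 21.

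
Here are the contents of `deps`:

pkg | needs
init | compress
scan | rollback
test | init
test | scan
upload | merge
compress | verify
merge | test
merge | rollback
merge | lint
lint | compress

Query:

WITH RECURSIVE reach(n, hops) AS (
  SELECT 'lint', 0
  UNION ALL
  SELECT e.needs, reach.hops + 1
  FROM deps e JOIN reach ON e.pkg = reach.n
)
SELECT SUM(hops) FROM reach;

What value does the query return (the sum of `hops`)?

Base: (lint, hops=0).
Iteration 1: edges from {lint} -> (compress, hops=1).
Iteration 2: edges from {compress} -> (verify, hops=2).
Iteration 3: no outgoing edges from {verify}; recursion stops.
SUM(hops) = 0 + 1 + 2 = 3.

3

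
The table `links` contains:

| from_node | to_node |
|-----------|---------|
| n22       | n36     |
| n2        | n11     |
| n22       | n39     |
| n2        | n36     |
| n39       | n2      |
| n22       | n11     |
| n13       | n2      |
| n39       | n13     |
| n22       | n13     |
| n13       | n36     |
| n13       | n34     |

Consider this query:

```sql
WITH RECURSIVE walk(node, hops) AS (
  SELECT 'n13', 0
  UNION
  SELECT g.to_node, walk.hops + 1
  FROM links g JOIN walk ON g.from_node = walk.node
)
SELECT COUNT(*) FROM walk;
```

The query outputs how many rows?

6

Base: (n13, hops=0).
Iteration 1: edges from {n13} -> (n2, hops=1), (n34, hops=1), (n36, hops=1).
Iteration 2: edges from {n2,n34,n36} -> (n11, hops=2), (n36, hops=2).
Iteration 3: no outgoing edges from {n11,n36}; recursion stops.
Total rows emitted: 6.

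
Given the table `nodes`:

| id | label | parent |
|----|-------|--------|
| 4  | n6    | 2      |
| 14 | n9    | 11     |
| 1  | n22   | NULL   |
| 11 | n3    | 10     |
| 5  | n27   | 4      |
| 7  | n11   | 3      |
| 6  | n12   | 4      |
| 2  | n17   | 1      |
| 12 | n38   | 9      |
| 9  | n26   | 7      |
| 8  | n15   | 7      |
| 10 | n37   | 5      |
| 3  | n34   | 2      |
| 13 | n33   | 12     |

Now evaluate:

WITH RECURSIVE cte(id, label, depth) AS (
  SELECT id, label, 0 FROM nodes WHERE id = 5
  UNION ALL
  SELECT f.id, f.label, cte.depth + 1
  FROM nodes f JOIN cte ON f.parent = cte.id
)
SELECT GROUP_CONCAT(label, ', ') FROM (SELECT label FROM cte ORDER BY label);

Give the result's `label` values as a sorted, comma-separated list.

n27, n3, n37, n9

Base: id=5 (n27) at depth 0.
Iteration 1: rows with parent in {5} -> n37 (id 10, depth 1).
Iteration 2: rows with parent in {10} -> n3 (id 11, depth 2).
Iteration 3: rows with parent in {11} -> n9 (id 14, depth 3).
Iteration 4: no rows with parent in {14}; recursion stops.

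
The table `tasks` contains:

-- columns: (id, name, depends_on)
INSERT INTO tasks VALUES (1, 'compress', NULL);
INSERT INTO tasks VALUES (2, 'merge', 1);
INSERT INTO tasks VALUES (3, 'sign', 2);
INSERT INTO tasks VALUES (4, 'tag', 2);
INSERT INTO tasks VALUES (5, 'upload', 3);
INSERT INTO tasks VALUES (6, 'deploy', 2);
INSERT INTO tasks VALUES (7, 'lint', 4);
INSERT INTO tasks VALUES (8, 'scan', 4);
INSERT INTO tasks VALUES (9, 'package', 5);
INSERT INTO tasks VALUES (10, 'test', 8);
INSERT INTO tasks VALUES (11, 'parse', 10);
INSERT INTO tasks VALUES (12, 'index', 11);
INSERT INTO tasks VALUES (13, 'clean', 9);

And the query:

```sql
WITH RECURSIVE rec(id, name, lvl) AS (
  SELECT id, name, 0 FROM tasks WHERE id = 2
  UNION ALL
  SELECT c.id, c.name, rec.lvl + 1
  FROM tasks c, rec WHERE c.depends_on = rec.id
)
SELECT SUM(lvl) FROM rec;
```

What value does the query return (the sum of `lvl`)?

Base: id=2 (merge) at lvl 0.
Iteration 1: rows with depends_on in {2} -> sign (id 3, lvl 1), tag (id 4, lvl 1), deploy (id 6, lvl 1).
Iteration 2: rows with depends_on in {3,4,6} -> upload (id 5, lvl 2), lint (id 7, lvl 2), scan (id 8, lvl 2).
Iteration 3: rows with depends_on in {5,7,8} -> package (id 9, lvl 3), test (id 10, lvl 3).
Iteration 4: rows with depends_on in {9,10} -> parse (id 11, lvl 4), clean (id 13, lvl 4).
Iteration 5: rows with depends_on in {11,13} -> index (id 12, lvl 5).
Iteration 6: no rows with depends_on in {12}; recursion stops.
SUM(lvl) = 0 + 1 + 1 + 1 + 2 + 2 + 2 + 3 + 3 + 4 + 4 + 5 = 28.

28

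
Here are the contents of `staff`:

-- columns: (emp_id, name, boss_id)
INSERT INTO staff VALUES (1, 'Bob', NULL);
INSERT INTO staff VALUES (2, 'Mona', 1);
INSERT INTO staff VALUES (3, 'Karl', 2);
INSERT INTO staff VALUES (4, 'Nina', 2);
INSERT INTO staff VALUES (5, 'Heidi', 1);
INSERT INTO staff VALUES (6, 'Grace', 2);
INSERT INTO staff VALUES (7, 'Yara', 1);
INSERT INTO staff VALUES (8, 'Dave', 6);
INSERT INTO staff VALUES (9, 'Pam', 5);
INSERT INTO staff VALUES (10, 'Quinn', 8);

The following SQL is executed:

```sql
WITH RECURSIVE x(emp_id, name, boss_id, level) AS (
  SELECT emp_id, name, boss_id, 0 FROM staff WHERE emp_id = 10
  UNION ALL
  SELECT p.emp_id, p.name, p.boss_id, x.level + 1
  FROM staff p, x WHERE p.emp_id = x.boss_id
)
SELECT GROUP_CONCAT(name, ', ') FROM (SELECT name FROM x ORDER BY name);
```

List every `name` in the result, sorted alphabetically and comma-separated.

Base: emp_id=10 (Quinn), boss_id=8, level 0.
Iteration 1: join on emp_id=8 -> Dave (id 8, boss_id=6, level 1).
Iteration 2: join on emp_id=6 -> Grace (id 6, boss_id=2, level 2).
Iteration 3: join on emp_id=2 -> Mona (id 2, boss_id=1, level 3).
Iteration 4: join on emp_id=1 -> Bob (id 1, boss_id=NULL, level 4).
Iteration 5: boss_id is NULL; no match; recursion stops.

Bob, Dave, Grace, Mona, Quinn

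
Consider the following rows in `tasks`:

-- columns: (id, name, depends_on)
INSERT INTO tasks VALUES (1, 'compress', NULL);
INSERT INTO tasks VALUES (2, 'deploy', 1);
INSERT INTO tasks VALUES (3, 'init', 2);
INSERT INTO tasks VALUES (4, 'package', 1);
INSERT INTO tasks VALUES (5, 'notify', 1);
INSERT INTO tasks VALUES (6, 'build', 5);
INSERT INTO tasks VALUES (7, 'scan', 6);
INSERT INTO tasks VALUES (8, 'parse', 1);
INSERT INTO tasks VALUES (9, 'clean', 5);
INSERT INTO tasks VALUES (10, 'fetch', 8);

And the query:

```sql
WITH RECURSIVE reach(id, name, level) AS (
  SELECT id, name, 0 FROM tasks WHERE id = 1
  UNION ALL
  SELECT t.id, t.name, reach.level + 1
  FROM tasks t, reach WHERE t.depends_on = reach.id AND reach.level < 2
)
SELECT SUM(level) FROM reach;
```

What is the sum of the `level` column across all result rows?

12

Base: id=1 (compress) at level 0.
Iteration 1: rows with depends_on in {1} -> deploy (id 2, level 1), package (id 4, level 1), notify (id 5, level 1), parse (id 8, level 1).
Iteration 2: rows with depends_on in {2,4,5,8} -> init (id 3, level 2), build (id 6, level 2), clean (id 9, level 2), fetch (id 10, level 2).
Iteration 3: level < 2 fails for all current rows; recursion stops.
SUM(level) = 0 + 1 + 1 + 1 + 1 + 2 + 2 + 2 + 2 = 12.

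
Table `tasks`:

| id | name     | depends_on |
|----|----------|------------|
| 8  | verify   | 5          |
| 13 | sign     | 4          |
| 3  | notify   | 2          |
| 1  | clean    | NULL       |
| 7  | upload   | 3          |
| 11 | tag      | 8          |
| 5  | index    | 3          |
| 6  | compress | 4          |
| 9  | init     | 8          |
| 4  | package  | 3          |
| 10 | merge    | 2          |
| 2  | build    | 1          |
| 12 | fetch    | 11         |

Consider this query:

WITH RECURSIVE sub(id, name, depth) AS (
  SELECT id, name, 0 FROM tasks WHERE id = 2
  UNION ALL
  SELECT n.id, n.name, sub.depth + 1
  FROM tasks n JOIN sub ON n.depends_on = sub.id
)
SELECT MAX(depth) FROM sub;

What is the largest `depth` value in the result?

Base: id=2 (build) at depth 0.
Iteration 1: rows with depends_on in {2} -> notify (id 3, depth 1), merge (id 10, depth 1).
Iteration 2: rows with depends_on in {3,10} -> package (id 4, depth 2), index (id 5, depth 2), upload (id 7, depth 2).
Iteration 3: rows with depends_on in {4,5,7} -> compress (id 6, depth 3), verify (id 8, depth 3), sign (id 13, depth 3).
Iteration 4: rows with depends_on in {6,8,13} -> init (id 9, depth 4), tag (id 11, depth 4).
Iteration 5: rows with depends_on in {9,11} -> fetch (id 12, depth 5).
Iteration 6: no rows with depends_on in {12}; recursion stops.
depth values: 0, 1, 1, 2, 2, 2, 3, 3, 3, 4, 4, 5; the maximum is 5.

5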